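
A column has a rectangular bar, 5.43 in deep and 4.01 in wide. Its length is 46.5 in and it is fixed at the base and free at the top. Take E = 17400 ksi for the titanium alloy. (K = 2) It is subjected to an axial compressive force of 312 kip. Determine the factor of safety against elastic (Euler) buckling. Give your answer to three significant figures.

n ≈ 1.86

Buckling occurs about the weak axis: I_min = h·b³/12 with b = 4.01 in (the shorter side).
I_min = 5.43×4.01³/12 = 29.18 in⁴
Effective length L_e = K·L = 2 × 46.5 = 93.00 in
P_cr = π²EI / L_e² = π² × 17400×10³ × 29.18 / 93.00² = 5.793×10^5 lb
Factor of safety n = P_cr / P = 579.34 / 312 = 1.86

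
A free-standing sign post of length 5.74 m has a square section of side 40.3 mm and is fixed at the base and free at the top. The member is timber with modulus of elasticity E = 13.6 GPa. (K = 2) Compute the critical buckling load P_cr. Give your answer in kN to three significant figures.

P_cr ≈ 0.224 kN

I = a⁴/12 = 40.3⁴/12 = 2.198×10^5 mm⁴
I = 2.198×10^5 mm⁴ = 2.198×10^-7 m⁴
Effective length L_e = K·L = 2 × 5.74 = 11.48 m
P_cr = π²EI / L_e² = π² × 13.6×10⁹ × 2.198×10^-7 / 11.48² = 223.9 N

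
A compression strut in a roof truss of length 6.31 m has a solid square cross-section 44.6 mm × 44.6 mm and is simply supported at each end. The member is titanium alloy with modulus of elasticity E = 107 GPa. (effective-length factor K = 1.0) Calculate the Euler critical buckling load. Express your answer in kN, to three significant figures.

P_cr ≈ 8.75 kN

I = a⁴/12 = 44.6⁴/12 = 3.297×10^5 mm⁴
I = 3.297×10^5 mm⁴ = 3.297×10^-7 m⁴
Effective length L_e = K·L = 1 × 6.31 = 6.310 m
P_cr = π²EI / L_e² = π² × 107×10⁹ × 3.297×10^-7 / 6.310² = 8.745×10^3 N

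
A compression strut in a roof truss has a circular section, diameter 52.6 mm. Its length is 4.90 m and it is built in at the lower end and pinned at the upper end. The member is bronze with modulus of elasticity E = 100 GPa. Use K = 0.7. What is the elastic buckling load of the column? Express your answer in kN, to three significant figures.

I = πd⁴/64 = π×52.6⁴/64 = 3.758×10^5 mm⁴
I = 3.758×10^5 mm⁴ = 3.758×10^-7 m⁴
Effective length L_e = K·L = 0.7 × 4.90 = 3.430 m
P_cr = π²EI / L_e² = π² × 100×10⁹ × 3.758×10^-7 / 3.430² = 3.152×10^4 N

P_cr ≈ 31.5 kN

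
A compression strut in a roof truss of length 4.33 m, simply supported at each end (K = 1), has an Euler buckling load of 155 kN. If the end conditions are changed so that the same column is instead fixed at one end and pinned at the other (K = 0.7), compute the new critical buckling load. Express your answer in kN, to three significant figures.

P_cr ∝ 1/K², so P_cr,new = P_cr,old × (K_old/K_new)² = 155 × (1/0.7)²
= 155 × 2.041 = 316 kN

P_cr ≈ 316 kN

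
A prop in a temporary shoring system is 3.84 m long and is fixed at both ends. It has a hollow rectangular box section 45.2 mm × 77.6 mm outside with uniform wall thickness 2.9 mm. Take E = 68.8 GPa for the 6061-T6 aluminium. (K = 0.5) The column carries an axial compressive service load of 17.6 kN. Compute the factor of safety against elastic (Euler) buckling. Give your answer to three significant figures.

n ≈ 2.42

Inner dimensions: h_i = 77.6 − 2×2.9 = 71.80 mm, b_i = 45.2 − 2×2.9 = 39.40 mm
Weak-axis I_min = (h_o·b_o³ − h_i·b_i³)/12 with b_o = 45.2, b_i = 39.40 mm (shorter outer/inner sides).
I_min = (77.6×45.2³ − 71.80×39.40³)/12 = 2.312×10^5 mm⁴
I = 2.312×10^5 mm⁴ = 2.312×10^-7 m⁴
Effective length L_e = K·L = 0.5 × 3.84 = 1.920 m
P_cr = π²EI / L_e² = π² × 68.8×10⁹ × 2.312×10^-7 / 1.920² = 4.259×10^4 N
Factor of safety n = P_cr / P = 42.588 / 17.6 = 2.42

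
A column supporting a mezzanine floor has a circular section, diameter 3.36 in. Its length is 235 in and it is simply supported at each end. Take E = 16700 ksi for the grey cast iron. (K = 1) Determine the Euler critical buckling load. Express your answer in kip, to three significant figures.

P_cr ≈ 18.7 kip

I = πd⁴/64 = π×3.36⁴/64 = 6.256 in⁴
Effective length L_e = K·L = 1 × 235 = 235.0 in
P_cr = π²EI / L_e² = π² × 16700×10³ × 6.256 / 235.0² = 1.867×10^4 lb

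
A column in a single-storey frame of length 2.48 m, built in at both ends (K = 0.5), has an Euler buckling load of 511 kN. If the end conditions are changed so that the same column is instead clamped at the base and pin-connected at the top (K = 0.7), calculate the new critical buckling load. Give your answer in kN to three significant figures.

P_cr ≈ 261 kN

P_cr ∝ 1/K², so P_cr,new = P_cr,old × (K_old/K_new)² = 511 × (0.5/0.7)²
= 511 × 0.5102 = 261 kN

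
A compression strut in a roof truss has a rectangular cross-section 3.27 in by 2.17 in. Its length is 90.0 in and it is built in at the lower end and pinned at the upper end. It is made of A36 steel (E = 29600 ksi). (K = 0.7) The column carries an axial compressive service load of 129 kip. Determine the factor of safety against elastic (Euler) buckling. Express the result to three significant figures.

n ≈ 1.59

Buckling occurs about the weak axis: I_min = h·b³/12 with b = 2.17 in (the shorter side).
I_min = 3.27×2.17³/12 = 2.784 in⁴
Effective length L_e = K·L = 0.7 × 90.0 = 63.00 in
P_cr = π²EI / L_e² = π² × 29600×10³ × 2.784 / 63.00² = 2.050×10^5 lb
Factor of safety n = P_cr / P = 204.95 / 129 = 1.59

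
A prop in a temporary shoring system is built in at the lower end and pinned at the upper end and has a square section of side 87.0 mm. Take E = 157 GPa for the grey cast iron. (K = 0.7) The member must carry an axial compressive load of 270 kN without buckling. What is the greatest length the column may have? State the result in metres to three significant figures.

I = a⁴/12 = 87.0⁴/12 = 4.774×10^6 mm⁴
I = 4.774×10^-6 m⁴
At the buckling limit P_cr = P = 2.700×10^5 N
From P_cr = π²EI/(K·L)²:  L = (1/K)·√(π²EI/P_cr) = (1/0.7)·√(π²×1.57×10^11×4.774×10^-6/2.700×10^5)
L = 7.48 m

L_max ≈ 7.48 m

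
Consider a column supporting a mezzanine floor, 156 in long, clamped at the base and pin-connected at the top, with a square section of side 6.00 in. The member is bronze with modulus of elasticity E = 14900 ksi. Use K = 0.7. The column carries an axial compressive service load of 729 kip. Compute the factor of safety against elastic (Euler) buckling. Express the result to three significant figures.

n ≈ 1.83

I = a⁴/12 = 6.00⁴/12 = 108.0 in⁴
Effective length L_e = K·L = 0.7 × 156 = 109.2 in
P_cr = π²EI / L_e² = π² × 14900×10³ × 108.0 / 109.2² = 1.332×10^6 lb
Factor of safety n = P_cr / P = 1331.9 / 729 = 1.83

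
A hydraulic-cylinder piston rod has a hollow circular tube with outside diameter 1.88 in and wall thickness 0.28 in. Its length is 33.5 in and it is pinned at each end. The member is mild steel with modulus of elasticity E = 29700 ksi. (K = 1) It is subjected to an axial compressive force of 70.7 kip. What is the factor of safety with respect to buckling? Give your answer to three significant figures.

n ≈ 1.71

Inner diameter d_i = 1.88 − 2×0.28 = 1.320 in
I = π(d_o⁴ − d_i⁴)/64 = π(1.88⁴ − 1.320⁴)/64 = 0.4642 in⁴
Effective length L_e = K·L = 1 × 33.5 = 33.50 in
P_cr = π²EI / L_e² = π² × 29700×10³ × 0.4642 / 33.50² = 1.212×10^5 lb
Factor of safety n = P_cr / P = 121.24 / 70.7 = 1.71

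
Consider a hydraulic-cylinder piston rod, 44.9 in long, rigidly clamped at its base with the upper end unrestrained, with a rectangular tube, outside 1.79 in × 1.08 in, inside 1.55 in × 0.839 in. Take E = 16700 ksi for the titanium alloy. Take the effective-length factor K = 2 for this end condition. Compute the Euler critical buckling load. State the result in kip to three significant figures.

P_cr ≈ 2.28 kip

Weak-axis I_min = (h_o·b_o³ − h_i·b_i³)/12 with b_o = 1.08, b_i = 0.8390 in (shorter outer/inner sides).
I_min = (1.79×1.08³ − 1.550×0.8390³)/12 = 0.1116 in⁴
Effective length L_e = K·L = 2 × 44.9 = 89.80 in
P_cr = π²EI / L_e² = π² × 16700×10³ × 0.1116 / 89.80² = 2.281×10^3 lb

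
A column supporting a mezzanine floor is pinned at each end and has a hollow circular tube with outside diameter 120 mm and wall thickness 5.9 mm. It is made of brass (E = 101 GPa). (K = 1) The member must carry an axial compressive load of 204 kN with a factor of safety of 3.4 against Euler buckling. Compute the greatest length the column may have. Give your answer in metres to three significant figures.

Inner diameter d_i = 120 − 2×5.9 = 108.2 mm
I = π(d_o⁴ − d_i⁴)/64 = π(120⁴ − 108.2⁴)/64 = 3.451×10^6 mm⁴
I = 3.451×10^-6 m⁴
Required critical load P_cr = n·P = 3.4 × 204 = 693.6 kN = 6.936×10^5 N
From P_cr = π²EI/(K·L)²:  L = (1/K)·√(π²EI/P_cr) = (1/1)·√(π²×1.01×10^11×3.451×10^-6/6.936×10^5)
L = 2.23 m

L_max ≈ 2.23 m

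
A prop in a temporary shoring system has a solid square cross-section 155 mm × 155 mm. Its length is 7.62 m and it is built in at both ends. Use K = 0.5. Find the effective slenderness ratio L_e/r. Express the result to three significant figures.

λ ≈ 85.1

I = a⁴/12 = 155⁴/12 = 4.810×10^7 mm⁴
A = 2.402×10^4 mm²;  r_min = √(I/A) = √(4.810×10^7/2.402×10^4) = 44.74 mm
L_e = K·L = 0.5 × 7.62 m = 3.810 m = 3810.0 mm
λ = L_e / r_min = 3810.0 / 44.74 = 85.1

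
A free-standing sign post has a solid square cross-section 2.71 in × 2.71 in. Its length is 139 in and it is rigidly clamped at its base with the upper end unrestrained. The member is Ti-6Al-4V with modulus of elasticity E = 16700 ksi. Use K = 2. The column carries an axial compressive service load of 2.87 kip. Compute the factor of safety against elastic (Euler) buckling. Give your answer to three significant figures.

n ≈ 3.34

I = a⁴/12 = 2.71⁴/12 = 4.495 in⁴
Effective length L_e = K·L = 2 × 139 = 278.0 in
P_cr = π²EI / L_e² = π² × 16700×10³ × 4.495 / 278.0² = 9.586×10^3 lb
Factor of safety n = P_cr / P = 9.5857 / 2.87 = 3.34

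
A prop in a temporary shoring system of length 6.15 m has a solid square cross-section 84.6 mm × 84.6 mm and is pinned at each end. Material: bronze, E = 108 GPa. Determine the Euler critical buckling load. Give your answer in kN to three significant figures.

P_cr ≈ 120 kN

I = a⁴/12 = 84.6⁴/12 = 4.269×10^6 mm⁴
I = 4.269×10^6 mm⁴ = 4.269×10^-6 m⁴
Effective length L_e = K·L = 1 × 6.15 = 6.150 m
P_cr = π²EI / L_e² = π² × 108×10⁹ × 4.269×10^-6 / 6.150² = 1.203×10^5 N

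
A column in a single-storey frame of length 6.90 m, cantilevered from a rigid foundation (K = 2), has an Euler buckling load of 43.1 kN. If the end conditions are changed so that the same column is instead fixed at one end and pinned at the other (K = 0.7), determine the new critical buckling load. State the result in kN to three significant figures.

P_cr ≈ 352 kN

P_cr ∝ 1/K², so P_cr,new = P_cr,old × (K_old/K_new)² = 43.1 × (2/0.7)²
= 43.1 × 8.163 = 352 kN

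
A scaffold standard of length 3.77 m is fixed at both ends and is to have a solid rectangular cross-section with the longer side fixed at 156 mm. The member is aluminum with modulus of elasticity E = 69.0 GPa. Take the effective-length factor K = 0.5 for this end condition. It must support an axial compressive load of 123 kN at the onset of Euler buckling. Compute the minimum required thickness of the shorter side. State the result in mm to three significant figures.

b ≈ 36.7 mm

L_e = K·L = 0.5 × 3.77 = 1.885 m
Required I = P_cr·L_e²/(π²E) = 1.230×10^5 × 1.885² / (π² × 6.90×10^10) = 6.418×10^-7 m⁴
I_req = 6.418×10^5 mm⁴
Rectangle, weak axis: I_min = h·b³/12 with h = 156 mm fixed  ⇒  b = (12I/h)^(1/3) = 36.7 mm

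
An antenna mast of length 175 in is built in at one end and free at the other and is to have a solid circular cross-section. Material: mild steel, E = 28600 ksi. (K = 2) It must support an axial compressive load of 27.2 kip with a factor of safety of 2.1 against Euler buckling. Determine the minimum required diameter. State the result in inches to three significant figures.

Required P_cr = n·P = 2.1 × 27.2 = 57.12 kip
L_e = K·L = 2 × 175 = 350.0 in
Required I = P_cr·L_e²/(π²E) = 5.712×10^4 × 350.0² / (π² × 2.86×10^7) = 24.79 in⁴
Solid circle: I = πd⁴/64  ⇒  d = (64I/π)^(1/4) = (64×24.79/π)^(1/4) = 4.74 in

d ≈ 4.74 in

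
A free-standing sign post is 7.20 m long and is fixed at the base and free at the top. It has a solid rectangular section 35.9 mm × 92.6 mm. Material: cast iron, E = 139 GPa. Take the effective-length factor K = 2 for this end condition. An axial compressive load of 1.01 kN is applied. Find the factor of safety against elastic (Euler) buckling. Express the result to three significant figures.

n ≈ 2.34

Buckling occurs about the weak axis: I_min = h·b³/12 with b = 35.9 mm (the shorter side).
I_min = 92.6×35.9³/12 = 3.570×10^5 mm⁴
I = 3.570×10^5 mm⁴ = 3.570×10^-7 m⁴
Effective length L_e = K·L = 2 × 7.20 = 14.40 m
P_cr = π²EI / L_e² = π² × 139×10⁹ × 3.570×10^-7 / 14.40² = 2.362×10^3 N
Factor of safety n = P_cr / P = 2.3621 / 1.01 = 2.34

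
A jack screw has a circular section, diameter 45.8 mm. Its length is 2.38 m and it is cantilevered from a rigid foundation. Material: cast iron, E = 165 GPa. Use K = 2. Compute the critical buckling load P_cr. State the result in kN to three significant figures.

P_cr ≈ 15.5 kN

I = πd⁴/64 = π×45.8⁴/64 = 2.160×10^5 mm⁴
I = 2.160×10^5 mm⁴ = 2.160×10^-7 m⁴
Effective length L_e = K·L = 2 × 2.38 = 4.760 m
P_cr = π²EI / L_e² = π² × 165×10⁹ × 2.160×10^-7 / 4.760² = 1.552×10^4 N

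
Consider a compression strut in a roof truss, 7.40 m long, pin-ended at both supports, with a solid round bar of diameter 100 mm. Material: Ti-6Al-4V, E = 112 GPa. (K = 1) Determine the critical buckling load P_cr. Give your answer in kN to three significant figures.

P_cr ≈ 99.1 kN

I = πd⁴/64 = π×100⁴/64 = 4.909×10^6 mm⁴
I = 4.909×10^6 mm⁴ = 4.909×10^-6 m⁴
Effective length L_e = K·L = 1 × 7.40 = 7.400 m
P_cr = π²EI / L_e² = π² × 112×10⁹ × 4.909×10^-6 / 7.400² = 9.909×10^4 N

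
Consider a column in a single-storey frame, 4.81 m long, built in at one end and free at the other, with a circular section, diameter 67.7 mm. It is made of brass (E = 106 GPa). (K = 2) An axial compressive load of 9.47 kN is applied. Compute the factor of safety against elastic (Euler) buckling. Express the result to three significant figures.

n ≈ 1.23

I = πd⁴/64 = π×67.7⁴/64 = 1.031×10^6 mm⁴
I = 1.031×10^6 mm⁴ = 1.031×10^-6 m⁴
Effective length L_e = K·L = 2 × 4.81 = 9.620 m
P_cr = π²EI / L_e² = π² × 106×10⁹ × 1.031×10^-6 / 9.620² = 1.166×10^4 N
Factor of safety n = P_cr / P = 11.657 / 9.47 = 1.23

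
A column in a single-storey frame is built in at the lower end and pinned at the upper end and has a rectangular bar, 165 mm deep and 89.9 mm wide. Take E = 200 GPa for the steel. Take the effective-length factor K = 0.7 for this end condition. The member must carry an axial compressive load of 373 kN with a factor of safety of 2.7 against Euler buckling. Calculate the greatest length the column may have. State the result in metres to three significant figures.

L_max ≈ 6.32 m

Buckling occurs about the weak axis: I_min = h·b³/12 with b = 89.9 mm (the shorter side).
I_min = 165×89.9³/12 = 9.990×10^6 mm⁴
I = 9.990×10^-6 m⁴
Required critical load P_cr = n·P = 2.7 × 373 = 1007 kN = 1.007×10^6 N
From P_cr = π²EI/(K·L)²:  L = (1/K)·√(π²EI/P_cr) = (1/0.7)·√(π²×2.00×10^11×9.990×10^-6/1.007×10^6)
L = 6.32 m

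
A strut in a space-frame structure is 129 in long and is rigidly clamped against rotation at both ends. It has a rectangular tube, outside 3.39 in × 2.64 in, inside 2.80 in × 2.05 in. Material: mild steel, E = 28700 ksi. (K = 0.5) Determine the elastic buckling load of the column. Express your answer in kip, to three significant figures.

P_cr ≈ 217 kip

Weak-axis I_min = (h_o·b_o³ − h_i·b_i³)/12 with b_o = 2.64, b_i = 2.050 in (shorter outer/inner sides).
I_min = (3.39×2.64³ − 2.800×2.050³)/12 = 3.188 in⁴
Effective length L_e = K·L = 0.5 × 129 = 64.50 in
P_cr = π²EI / L_e² = π² × 28700×10³ × 3.188 / 64.50² = 2.170×10^5 lb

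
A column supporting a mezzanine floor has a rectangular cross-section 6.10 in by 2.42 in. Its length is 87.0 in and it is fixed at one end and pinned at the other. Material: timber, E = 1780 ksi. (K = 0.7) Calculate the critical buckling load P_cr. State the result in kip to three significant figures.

Buckling occurs about the weak axis: I_min = h·b³/12 with b = 2.42 in (the shorter side).
I_min = 6.10×2.42³/12 = 7.204 in⁴
Effective length L_e = K·L = 0.7 × 87.0 = 60.90 in
P_cr = π²EI / L_e² = π² × 1780×10³ × 7.204 / 60.90² = 3.413×10^4 lb

P_cr ≈ 34.1 kip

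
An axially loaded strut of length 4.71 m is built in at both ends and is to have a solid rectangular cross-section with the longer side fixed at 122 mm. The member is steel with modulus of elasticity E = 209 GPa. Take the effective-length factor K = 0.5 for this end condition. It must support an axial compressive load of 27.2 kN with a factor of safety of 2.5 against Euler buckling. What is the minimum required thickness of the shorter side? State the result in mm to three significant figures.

b ≈ 26.2 mm

Required P_cr = n·P = 2.5 × 27.2 = 68.00 kN
L_e = K·L = 0.5 × 4.71 = 2.355 m
Required I = P_cr·L_e²/(π²E) = 6.800×10^4 × 2.355² / (π² × 2.09×10^11) = 1.828×10^-7 m⁴
I_req = 1.828×10^5 mm⁴
Rectangle, weak axis: I_min = h·b³/12 with h = 122 mm fixed  ⇒  b = (12I/h)^(1/3) = 26.2 mm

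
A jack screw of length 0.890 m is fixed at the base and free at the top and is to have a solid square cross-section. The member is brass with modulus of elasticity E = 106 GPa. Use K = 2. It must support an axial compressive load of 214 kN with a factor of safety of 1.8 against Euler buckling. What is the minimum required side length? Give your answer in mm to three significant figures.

Required P_cr = n·P = 1.8 × 214 = 385.2 kN
L_e = K·L = 2 × 0.890 = 1.780 m
Required I = P_cr·L_e²/(π²E) = 3.852×10^5 × 1.780² / (π² × 1.06×10^11) = 1.167×10^-6 m⁴
I_req = 1.167×10^6 mm⁴
Solid square: I = a⁴/12  ⇒  a = (12I)^(1/4) = (12×1.167×10^6)^(1/4) = 61.2 mm

a ≈ 61.2 mm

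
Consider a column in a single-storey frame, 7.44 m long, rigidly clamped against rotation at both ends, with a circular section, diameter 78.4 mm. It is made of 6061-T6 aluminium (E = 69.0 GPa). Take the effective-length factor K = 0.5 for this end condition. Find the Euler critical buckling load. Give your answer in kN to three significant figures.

I = πd⁴/64 = π×78.4⁴/64 = 1.855×10^6 mm⁴
I = 1.855×10^6 mm⁴ = 1.855×10^-6 m⁴
Effective length L_e = K·L = 0.5 × 7.44 = 3.720 m
P_cr = π²EI / L_e² = π² × 69.0×10⁹ × 1.855×10^-6 / 3.720² = 9.126×10^4 N

P_cr ≈ 91.3 kN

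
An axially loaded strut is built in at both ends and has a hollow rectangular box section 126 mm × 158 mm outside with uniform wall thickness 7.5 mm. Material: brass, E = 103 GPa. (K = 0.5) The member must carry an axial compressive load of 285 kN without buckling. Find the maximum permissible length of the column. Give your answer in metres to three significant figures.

L_max ≈ 12.0 m

Inner dimensions: h_i = 158 − 2×7.5 = 143.0 mm, b_i = 126 − 2×7.5 = 111.0 mm
Weak-axis I_min = (h_o·b_o³ − h_i·b_i³)/12 with b_o = 126, b_i = 111.0 mm (shorter outer/inner sides).
I_min = (158×126³ − 143.0×111.0³)/12 = 1.004×10^7 mm⁴
I = 1.004×10^-5 m⁴
At the buckling limit P_cr = P = 2.850×10^5 N
From P_cr = π²EI/(K·L)²:  L = (1/K)·√(π²EI/P_cr) = (1/0.5)·√(π²×1.03×10^11×1.004×10^-5/2.850×10^5)
L = 12.0 m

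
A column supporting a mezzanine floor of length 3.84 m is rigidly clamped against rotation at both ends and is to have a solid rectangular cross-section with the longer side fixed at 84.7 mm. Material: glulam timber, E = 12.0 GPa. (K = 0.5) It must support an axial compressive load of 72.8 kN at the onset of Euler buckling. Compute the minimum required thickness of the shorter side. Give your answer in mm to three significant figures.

b ≈ 68.5 mm

L_e = K·L = 0.5 × 3.84 = 1.920 m
Required I = P_cr·L_e²/(π²E) = 7.280×10^4 × 1.920² / (π² × 1.20×10^10) = 2.266×10^-6 m⁴
I_req = 2.266×10^6 mm⁴
Rectangle, weak axis: I_min = h·b³/12 with h = 84.7 mm fixed  ⇒  b = (12I/h)^(1/3) = 68.5 mm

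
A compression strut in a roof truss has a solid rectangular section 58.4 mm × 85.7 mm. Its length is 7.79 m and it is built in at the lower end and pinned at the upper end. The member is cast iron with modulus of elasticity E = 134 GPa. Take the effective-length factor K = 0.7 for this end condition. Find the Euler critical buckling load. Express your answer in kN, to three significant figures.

Buckling occurs about the weak axis: I_min = h·b³/12 with b = 58.4 mm (the shorter side).
I_min = 85.7×58.4³/12 = 1.422×10^6 mm⁴
I = 1.422×10^6 mm⁴ = 1.422×10^-6 m⁴
Effective length L_e = K·L = 0.7 × 7.79 = 5.453 m
P_cr = π²EI / L_e² = π² × 134×10⁹ × 1.422×10^-6 / 5.453² = 6.327×10^4 N

P_cr ≈ 63.3 kN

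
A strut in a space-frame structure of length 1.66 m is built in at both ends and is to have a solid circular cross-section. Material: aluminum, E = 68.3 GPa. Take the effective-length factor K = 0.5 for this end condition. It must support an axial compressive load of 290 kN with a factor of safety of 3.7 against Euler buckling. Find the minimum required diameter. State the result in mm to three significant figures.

Required P_cr = n·P = 3.7 × 290 = 1073 kN
L_e = K·L = 0.5 × 1.66 = 0.8300 m
Required I = P_cr·L_e²/(π²E) = 1.073×10^6 × 0.8300² / (π² × 6.83×10^10) = 1.097×10^-6 m⁴
I_req = 1.097×10^6 mm⁴
Solid circle: I = πd⁴/64  ⇒  d = (64I/π)^(1/4) = (64×1.097×10^6/π)^(1/4) = 68.7 mm

d ≈ 68.7 mm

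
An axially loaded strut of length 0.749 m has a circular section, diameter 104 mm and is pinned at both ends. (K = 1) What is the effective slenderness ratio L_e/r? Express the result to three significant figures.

λ ≈ 28.8

For a solid circle r = d/4 = 104/4 = 26.00 mm
L_e = K·L = 1 × 0.749 m = 0.7490 m = 749.00 mm
λ = L_e / r_min = 749.00 / 26.00 = 28.8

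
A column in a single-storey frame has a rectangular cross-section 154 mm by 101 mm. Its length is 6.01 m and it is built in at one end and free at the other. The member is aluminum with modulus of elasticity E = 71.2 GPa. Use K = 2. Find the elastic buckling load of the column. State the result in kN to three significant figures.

P_cr ≈ 64.3 kN

Buckling occurs about the weak axis: I_min = h·b³/12 with b = 101 mm (the shorter side).
I_min = 154×101³/12 = 1.322×10^7 mm⁴
I = 1.322×10^7 mm⁴ = 1.322×10^-5 m⁴
Effective length L_e = K·L = 2 × 6.01 = 12.02 m
P_cr = π²EI / L_e² = π² × 71.2×10⁹ × 1.322×10^-5 / 12.02² = 6.431×10^4 N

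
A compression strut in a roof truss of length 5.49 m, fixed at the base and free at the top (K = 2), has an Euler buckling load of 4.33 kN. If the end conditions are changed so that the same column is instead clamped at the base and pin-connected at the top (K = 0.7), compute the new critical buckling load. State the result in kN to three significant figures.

P_cr ∝ 1/K², so P_cr,new = P_cr,old × (K_old/K_new)² = 4.33 × (2/0.7)²
= 4.33 × 8.163 = 35.3 kN

P_cr ≈ 35.3 kN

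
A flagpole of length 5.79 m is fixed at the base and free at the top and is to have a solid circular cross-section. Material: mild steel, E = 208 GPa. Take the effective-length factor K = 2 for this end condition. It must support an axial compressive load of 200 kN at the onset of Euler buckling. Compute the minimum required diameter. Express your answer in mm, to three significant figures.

L_e = K·L = 2 × 5.79 = 11.58 m
Required I = P_cr·L_e²/(π²E) = 2.000×10^5 × 11.58² / (π² × 2.08×10^11) = 1.306×10^-5 m⁴
I_req = 1.306×10^7 mm⁴
Solid circle: I = πd⁴/64  ⇒  d = (64I/π)^(1/4) = (64×1.306×10^7/π)^(1/4) = 128 mm

d ≈ 128 mm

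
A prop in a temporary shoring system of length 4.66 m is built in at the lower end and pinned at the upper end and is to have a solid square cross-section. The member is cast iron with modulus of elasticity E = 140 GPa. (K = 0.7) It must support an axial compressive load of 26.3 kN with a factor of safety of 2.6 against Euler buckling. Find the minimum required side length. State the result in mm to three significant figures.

Required P_cr = n·P = 2.6 × 26.3 = 68.38 kN
L_e = K·L = 0.7 × 4.66 = 3.262 m
Required I = P_cr·L_e²/(π²E) = 6.838×10^4 × 3.262² / (π² × 1.40×10^11) = 5.266×10^-7 m⁴
I_req = 5.266×10^5 mm⁴
Solid square: I = a⁴/12  ⇒  a = (12I)^(1/4) = (12×5.266×10^5)^(1/4) = 50.1 mm

a ≈ 50.1 mm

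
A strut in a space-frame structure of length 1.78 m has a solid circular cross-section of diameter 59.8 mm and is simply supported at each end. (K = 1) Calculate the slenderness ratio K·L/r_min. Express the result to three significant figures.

λ ≈ 119

For a solid circle r = d/4 = 59.8/4 = 14.95 mm
L_e = K·L = 1 × 1.78 m = 1.780 m = 1780.0 mm
λ = L_e / r_min = 1780.0 / 14.95 = 119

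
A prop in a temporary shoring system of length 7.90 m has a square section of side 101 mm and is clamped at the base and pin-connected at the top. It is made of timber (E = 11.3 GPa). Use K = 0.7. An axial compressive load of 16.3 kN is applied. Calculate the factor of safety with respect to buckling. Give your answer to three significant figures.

I = a⁴/12 = 101⁴/12 = 8.672×10^6 mm⁴
I = 8.672×10^6 mm⁴ = 8.672×10^-6 m⁴
Effective length L_e = K·L = 0.7 × 7.90 = 5.530 m
P_cr = π²EI / L_e² = π² × 11.3×10⁹ × 8.672×10^-6 / 5.530² = 3.163×10^4 N
Factor of safety n = P_cr / P = 31.625 / 16.3 = 1.94

n ≈ 1.94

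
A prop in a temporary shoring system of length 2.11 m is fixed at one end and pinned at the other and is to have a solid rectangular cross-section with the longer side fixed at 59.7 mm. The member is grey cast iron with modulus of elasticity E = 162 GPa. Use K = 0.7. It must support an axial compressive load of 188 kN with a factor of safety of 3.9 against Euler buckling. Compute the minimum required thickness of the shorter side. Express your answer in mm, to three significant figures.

Required P_cr = n·P = 3.9 × 188 = 733.2 kN
L_e = K·L = 0.7 × 2.11 = 1.477 m
Required I = P_cr·L_e²/(π²E) = 7.332×10^5 × 1.477² / (π² × 1.62×10^11) = 1.000×10^-6 m⁴
I_req = 1.000×10^6 mm⁴
Rectangle, weak axis: I_min = h·b³/12 with h = 59.7 mm fixed  ⇒  b = (12I/h)^(1/3) = 58.6 mm

b ≈ 58.6 mm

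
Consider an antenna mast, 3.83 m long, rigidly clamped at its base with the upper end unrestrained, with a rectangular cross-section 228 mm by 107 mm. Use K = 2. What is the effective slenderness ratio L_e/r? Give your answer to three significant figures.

For a rectangle r_min = b/√12 = 107/√12 = 30.89 mm
L_e = K·L = 2 × 3.83 m = 7.660 m = 7660.0 mm
λ = L_e / r_min = 7660.0 / 30.89 = 248

λ ≈ 248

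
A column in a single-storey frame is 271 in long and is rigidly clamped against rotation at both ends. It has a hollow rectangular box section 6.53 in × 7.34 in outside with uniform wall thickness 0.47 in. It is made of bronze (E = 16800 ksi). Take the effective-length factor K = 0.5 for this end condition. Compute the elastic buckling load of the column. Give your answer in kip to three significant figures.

Inner dimensions: h_i = 7.34 − 2×0.47 = 6.400 in, b_i = 6.53 − 2×0.47 = 5.590 in
Weak-axis I_min = (h_o·b_o³ − h_i·b_i³)/12 with b_o = 6.53, b_i = 5.590 in (shorter outer/inner sides).
I_min = (7.34×6.53³ − 6.400×5.590³)/12 = 77.15 in⁴
Effective length L_e = K·L = 0.5 × 271 = 135.5 in
P_cr = π²EI / L_e² = π² × 16800×10³ × 77.15 / 135.5² = 6.968×10^5 lb

P_cr ≈ 697 kip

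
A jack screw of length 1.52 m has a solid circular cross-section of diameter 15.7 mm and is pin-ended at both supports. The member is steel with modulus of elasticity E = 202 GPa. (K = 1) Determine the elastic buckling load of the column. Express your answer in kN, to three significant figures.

P_cr ≈ 2.57 kN

I = πd⁴/64 = π×15.7⁴/64 = 2.982×10^3 mm⁴
I = 2.982×10^3 mm⁴ = 2.982×10^-9 m⁴
Effective length L_e = K·L = 1 × 1.52 = 1.520 m
P_cr = π²EI / L_e² = π² × 202×10⁹ × 2.982×10^-9 / 1.520² = 2.574×10^3 N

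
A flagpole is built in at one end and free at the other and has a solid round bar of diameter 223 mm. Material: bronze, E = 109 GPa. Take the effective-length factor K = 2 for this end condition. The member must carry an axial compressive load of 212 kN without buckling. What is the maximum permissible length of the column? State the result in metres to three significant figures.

I = πd⁴/64 = π×223⁴/64 = 1.214×10^8 mm⁴
I = 1.214×10^-4 m⁴
At the buckling limit P_cr = P = 2.120×10^5 N
From P_cr = π²EI/(K·L)²:  L = (1/K)·√(π²EI/P_cr) = (1/2)·√(π²×1.09×10^11×1.214×10^-4/2.120×10^5)
L = 12.4 m

L_max ≈ 12.4 m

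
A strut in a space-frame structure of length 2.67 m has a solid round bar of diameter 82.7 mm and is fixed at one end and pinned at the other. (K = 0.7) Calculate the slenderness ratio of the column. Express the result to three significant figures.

λ ≈ 90.4

For a solid circle r = d/4 = 82.7/4 = 20.68 mm
L_e = K·L = 0.7 × 2.67 m = 1.869 m = 1869.0 mm
λ = L_e / r_min = 1869.0 / 20.68 = 90.4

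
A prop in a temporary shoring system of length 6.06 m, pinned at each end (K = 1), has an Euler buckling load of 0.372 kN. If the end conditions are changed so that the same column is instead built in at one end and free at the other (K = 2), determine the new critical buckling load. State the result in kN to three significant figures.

P_cr ≈ 0.0930 kN

P_cr ∝ 1/K², so P_cr,new = P_cr,old × (K_old/K_new)² = 0.372 × (1/2)²
= 0.372 × 0.2500 = 0.0930 kN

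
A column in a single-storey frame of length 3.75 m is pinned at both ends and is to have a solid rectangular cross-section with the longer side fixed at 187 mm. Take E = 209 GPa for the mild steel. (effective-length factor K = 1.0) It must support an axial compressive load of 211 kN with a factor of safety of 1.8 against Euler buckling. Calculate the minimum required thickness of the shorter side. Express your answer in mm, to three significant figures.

b ≈ 55.0 mm

Required P_cr = n·P = 1.8 × 211 = 379.8 kN
L_e = K·L = 1 × 3.75 = 3.750 m
Required I = P_cr·L_e²/(π²E) = 3.798×10^5 × 3.750² / (π² × 2.09×10^11) = 2.589×10^-6 m⁴
I_req = 2.589×10^6 mm⁴
Rectangle, weak axis: I_min = h·b³/12 with h = 187 mm fixed  ⇒  b = (12I/h)^(1/3) = 55.0 mm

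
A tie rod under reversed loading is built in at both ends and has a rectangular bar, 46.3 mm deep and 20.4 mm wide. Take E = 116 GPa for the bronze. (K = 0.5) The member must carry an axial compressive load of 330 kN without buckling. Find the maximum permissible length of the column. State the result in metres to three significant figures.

Buckling occurs about the weak axis: I_min = h·b³/12 with b = 20.4 mm (the shorter side).
I_min = 46.3×20.4³/12 = 3.276×10^4 mm⁴
I = 3.276×10^-8 m⁴
At the buckling limit P_cr = P = 3.300×10^5 N
From P_cr = π²EI/(K·L)²:  L = (1/K)·√(π²EI/P_cr) = (1/0.5)·√(π²×1.16×10^11×3.276×10^-8/3.300×10^5)
L = 0.674 m

L_max ≈ 0.674 m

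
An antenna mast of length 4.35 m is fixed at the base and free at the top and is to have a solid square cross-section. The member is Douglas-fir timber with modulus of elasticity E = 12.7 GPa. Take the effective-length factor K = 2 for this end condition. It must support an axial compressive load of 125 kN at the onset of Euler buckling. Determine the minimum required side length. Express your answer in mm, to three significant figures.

a ≈ 173 mm

L_e = K·L = 2 × 4.35 = 8.700 m
Required I = P_cr·L_e²/(π²E) = 1.250×10^5 × 8.700² / (π² × 1.27×10^10) = 7.548×10^-5 m⁴
I_req = 7.548×10^7 mm⁴
Solid square: I = a⁴/12  ⇒  a = (12I)^(1/4) = (12×7.548×10^7)^(1/4) = 173 mm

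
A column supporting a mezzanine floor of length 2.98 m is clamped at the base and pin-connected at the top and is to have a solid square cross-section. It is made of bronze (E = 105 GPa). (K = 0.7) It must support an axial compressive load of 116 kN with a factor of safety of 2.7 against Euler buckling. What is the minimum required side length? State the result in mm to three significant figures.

a ≈ 63.0 mm

Required P_cr = n·P = 2.7 × 116 = 313.2 kN
L_e = K·L = 0.7 × 2.98 = 2.086 m
Required I = P_cr·L_e²/(π²E) = 3.132×10^5 × 2.086² / (π² × 1.05×10^11) = 1.315×10^-6 m⁴
I_req = 1.315×10^6 mm⁴
Solid square: I = a⁴/12  ⇒  a = (12I)^(1/4) = (12×1.315×10^6)^(1/4) = 63.0 mm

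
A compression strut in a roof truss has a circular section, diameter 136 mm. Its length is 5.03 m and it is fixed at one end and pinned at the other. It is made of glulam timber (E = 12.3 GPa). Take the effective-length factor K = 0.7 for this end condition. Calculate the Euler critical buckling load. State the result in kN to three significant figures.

I = πd⁴/64 = π×136⁴/64 = 1.679×10^7 mm⁴
I = 1.679×10^7 mm⁴ = 1.679×10^-5 m⁴
Effective length L_e = K·L = 0.7 × 5.03 = 3.521 m
P_cr = π²EI / L_e² = π² × 12.3×10⁹ × 1.679×10^-5 / 3.521² = 1.644×10^5 N

P_cr ≈ 164 kN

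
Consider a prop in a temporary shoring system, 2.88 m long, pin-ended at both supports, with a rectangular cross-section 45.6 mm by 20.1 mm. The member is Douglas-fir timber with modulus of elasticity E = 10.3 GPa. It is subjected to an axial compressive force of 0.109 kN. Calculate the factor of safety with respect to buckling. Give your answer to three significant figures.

n ≈ 3.47

Buckling occurs about the weak axis: I_min = h·b³/12 with b = 20.1 mm (the shorter side).
I_min = 45.6×20.1³/12 = 3.086×10^4 mm⁴
I = 3.086×10^4 mm⁴ = 3.086×10^-8 m⁴
Effective length L_e = K·L = 1 × 2.88 = 2.880 m
P_cr = π²EI / L_e² = π² × 10.3×10⁹ × 3.086×10^-8 / 2.880² = 378.2 N
Factor of safety n = P_cr / P = 0.37820 / 0.109 = 3.47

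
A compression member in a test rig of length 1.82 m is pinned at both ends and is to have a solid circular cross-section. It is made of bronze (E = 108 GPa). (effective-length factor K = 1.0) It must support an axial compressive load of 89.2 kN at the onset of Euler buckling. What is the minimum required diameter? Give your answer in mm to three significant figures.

L_e = K·L = 1 × 1.82 = 1.820 m
Required I = P_cr·L_e²/(π²E) = 8.920×10^4 × 1.820² / (π² × 1.08×10^11) = 2.772×10^-7 m⁴
I_req = 2.772×10^5 mm⁴
Solid circle: I = πd⁴/64  ⇒  d = (64I/π)^(1/4) = (64×2.772×10^5/π)^(1/4) = 48.7 mm

d ≈ 48.7 mm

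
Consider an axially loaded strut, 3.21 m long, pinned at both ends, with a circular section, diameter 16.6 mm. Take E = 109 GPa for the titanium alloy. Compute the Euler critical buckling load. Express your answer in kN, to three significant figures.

P_cr ≈ 0.389 kN

I = πd⁴/64 = π×16.6⁴/64 = 3.727×10^3 mm⁴
I = 3.727×10^3 mm⁴ = 3.727×10^-9 m⁴
Effective length L_e = K·L = 1 × 3.21 = 3.210 m
P_cr = π²EI / L_e² = π² × 109×10⁹ × 3.727×10^-9 / 3.210² = 389.2 N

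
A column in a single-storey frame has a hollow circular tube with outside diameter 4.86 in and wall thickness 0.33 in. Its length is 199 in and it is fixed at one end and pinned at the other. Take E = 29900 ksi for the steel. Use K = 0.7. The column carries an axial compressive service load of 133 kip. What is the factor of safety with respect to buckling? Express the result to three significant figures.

n ≈ 1.38

Inner diameter d_i = 4.86 − 2×0.33 = 4.200 in
I = π(d_o⁴ − d_i⁴)/64 = π(4.86⁴ − 4.200⁴)/64 = 12.11 in⁴
Effective length L_e = K·L = 0.7 × 199 = 139.3 in
P_cr = π²EI / L_e² = π² × 29900×10³ × 12.11 / 139.3² = 1.842×10^5 lb
Factor of safety n = P_cr / P = 184.18 / 133 = 1.38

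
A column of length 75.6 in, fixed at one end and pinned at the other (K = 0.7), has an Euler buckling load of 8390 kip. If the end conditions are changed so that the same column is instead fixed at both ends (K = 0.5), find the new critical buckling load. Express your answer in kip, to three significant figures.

P_cr ≈ 16400 kip

P_cr ∝ 1/K², so P_cr,new = P_cr,old × (K_old/K_new)² = 8390 × (0.7/0.5)²
= 8390 × 1.960 = 16400 kip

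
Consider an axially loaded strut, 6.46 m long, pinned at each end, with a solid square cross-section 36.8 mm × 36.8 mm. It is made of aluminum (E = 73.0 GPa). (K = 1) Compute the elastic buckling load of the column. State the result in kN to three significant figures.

P_cr ≈ 2.64 kN

I = a⁴/12 = 36.8⁴/12 = 1.528×10^5 mm⁴
I = 1.528×10^5 mm⁴ = 1.528×10^-7 m⁴
Effective length L_e = K·L = 1 × 6.46 = 6.460 m
P_cr = π²EI / L_e² = π² × 73.0×10⁹ × 1.528×10^-7 / 6.460² = 2.639×10^3 N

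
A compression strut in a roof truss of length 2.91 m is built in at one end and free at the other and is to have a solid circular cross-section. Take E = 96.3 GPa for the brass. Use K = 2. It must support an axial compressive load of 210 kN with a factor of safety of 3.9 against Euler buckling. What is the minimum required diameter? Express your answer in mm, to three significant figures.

d ≈ 156 mm

Required P_cr = n·P = 3.9 × 210 = 819.0 kN
L_e = K·L = 2 × 2.91 = 5.820 m
Required I = P_cr·L_e²/(π²E) = 8.190×10^5 × 5.820² / (π² × 9.63×10^10) = 2.919×10^-5 m⁴
I_req = 2.919×10^7 mm⁴
Solid circle: I = πd⁴/64  ⇒  d = (64I/π)^(1/4) = (64×2.919×10^7/π)^(1/4) = 156 mm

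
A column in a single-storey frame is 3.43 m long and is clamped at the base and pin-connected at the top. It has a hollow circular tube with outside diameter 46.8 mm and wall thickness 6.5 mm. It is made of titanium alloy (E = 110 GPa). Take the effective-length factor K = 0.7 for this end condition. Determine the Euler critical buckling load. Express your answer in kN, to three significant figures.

Inner diameter d_i = 46.8 − 2×6.5 = 33.80 mm
I = π(d_o⁴ − d_i⁴)/64 = π(46.8⁴ − 33.80⁴)/64 = 1.714×10^5 mm⁴
I = 1.714×10^5 mm⁴ = 1.714×10^-7 m⁴
Effective length L_e = K·L = 0.7 × 3.43 = 2.401 m
P_cr = π²EI / L_e² = π² × 110×10⁹ × 1.714×10^-7 / 2.401² = 3.228×10^4 N

P_cr ≈ 32.3 kN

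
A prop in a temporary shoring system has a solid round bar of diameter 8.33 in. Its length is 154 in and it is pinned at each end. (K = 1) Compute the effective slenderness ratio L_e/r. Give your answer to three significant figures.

I = πd⁴/64 = π×8.33⁴/64 = 236.3 in⁴
A = 54.50 in²;  r_min = √(I/A) = √(236.3/54.50) = 2.082 in
L_e = K·L = 1 × 154 = 154.0 in
λ = L_e / r_min = 154.00 / 2.082 = 73.9

λ ≈ 73.9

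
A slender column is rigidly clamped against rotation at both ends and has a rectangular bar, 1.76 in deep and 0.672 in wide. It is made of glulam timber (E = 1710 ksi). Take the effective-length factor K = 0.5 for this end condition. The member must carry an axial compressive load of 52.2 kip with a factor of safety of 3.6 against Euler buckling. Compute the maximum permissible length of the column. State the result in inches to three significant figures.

L_max ≈ 4.00 in

Buckling occurs about the weak axis: I_min = h·b³/12 with b = 0.672 in (the shorter side).
I_min = 1.76×0.672³/12 = 4.451×10^-2 in⁴
Required critical load P_cr = n·P = 3.6 × 52.2 = 187.9 kip = 1.879×10^5 lb
From P_cr = π²EI/(K·L)²:  L = (1/K)·√(π²EI/P_cr) = (1/0.5)·√(π²×1.71×10^6×4.451×10^-2/1.879×10^5)
L = 4.00 in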